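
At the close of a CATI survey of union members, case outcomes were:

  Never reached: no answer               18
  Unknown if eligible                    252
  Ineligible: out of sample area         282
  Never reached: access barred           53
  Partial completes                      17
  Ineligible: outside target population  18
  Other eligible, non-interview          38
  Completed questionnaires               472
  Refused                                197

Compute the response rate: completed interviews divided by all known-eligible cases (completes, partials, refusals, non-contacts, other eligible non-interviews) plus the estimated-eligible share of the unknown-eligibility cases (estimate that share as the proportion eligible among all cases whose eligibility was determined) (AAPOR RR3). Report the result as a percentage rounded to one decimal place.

48.3%

Non-contacts = 18 + 53 = 71
Ineligible = 18 + 282 = 300
Numerator: 472
Known eligible: 472 + 17 + 197 + 71 + 38 = 795
e = 795 / (795 + 300) = 795 / 1095 = 0.7260
Eligible share of unknowns: 0.7260 × 252 = 182.95
Base: 795 + 182.95 = 977.95
RR3 = 472 / 977.95 = 0.4826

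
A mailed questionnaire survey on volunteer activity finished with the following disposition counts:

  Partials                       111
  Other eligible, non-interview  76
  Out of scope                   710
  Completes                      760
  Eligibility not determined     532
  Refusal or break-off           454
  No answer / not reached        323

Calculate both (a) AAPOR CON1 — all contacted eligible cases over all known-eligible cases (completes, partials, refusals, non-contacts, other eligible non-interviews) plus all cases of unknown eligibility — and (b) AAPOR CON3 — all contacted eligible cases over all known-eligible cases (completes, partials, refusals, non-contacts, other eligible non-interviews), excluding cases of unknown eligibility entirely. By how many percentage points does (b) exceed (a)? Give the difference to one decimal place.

Numerator → 760 + 111 + 454 + 76 = 1401
Base → 760 + 111 + 454 + 323 + 76 + 532 = 2256
CON1 = 1401 / 2256 = 0.6210
Base → 760 + 111 + 454 + 323 + 76 = 1724
CON3 = 1401 / 1724 = 0.8126
Difference = 81.26 − 62.10 = 19.16 percentage points

19.2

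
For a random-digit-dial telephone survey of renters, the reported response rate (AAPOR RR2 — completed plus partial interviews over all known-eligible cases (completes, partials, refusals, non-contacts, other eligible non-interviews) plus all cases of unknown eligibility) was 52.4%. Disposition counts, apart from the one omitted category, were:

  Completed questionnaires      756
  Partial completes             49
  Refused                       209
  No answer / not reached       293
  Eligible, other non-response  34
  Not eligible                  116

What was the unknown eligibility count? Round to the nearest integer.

195

Top → 756 + 49 = 805
RR2 = 805 / D = 0.524
D = 805 / 0.524 = 1536.3
Remaining denominator categories sum to 1341
unknown eligibility = 1536.3 − 1341 ≈ 195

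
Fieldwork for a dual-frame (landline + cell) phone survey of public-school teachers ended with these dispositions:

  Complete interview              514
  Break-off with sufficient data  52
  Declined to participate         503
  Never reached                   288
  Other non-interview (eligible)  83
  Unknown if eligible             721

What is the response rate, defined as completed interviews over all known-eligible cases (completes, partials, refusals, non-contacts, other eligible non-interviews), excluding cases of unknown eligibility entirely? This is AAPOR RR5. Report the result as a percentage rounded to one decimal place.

Num = 514
Denom = 514 + 52 + 503 + 288 + 83 = 1440
RR5 = 514 / 1440 = 0.3569

35.7%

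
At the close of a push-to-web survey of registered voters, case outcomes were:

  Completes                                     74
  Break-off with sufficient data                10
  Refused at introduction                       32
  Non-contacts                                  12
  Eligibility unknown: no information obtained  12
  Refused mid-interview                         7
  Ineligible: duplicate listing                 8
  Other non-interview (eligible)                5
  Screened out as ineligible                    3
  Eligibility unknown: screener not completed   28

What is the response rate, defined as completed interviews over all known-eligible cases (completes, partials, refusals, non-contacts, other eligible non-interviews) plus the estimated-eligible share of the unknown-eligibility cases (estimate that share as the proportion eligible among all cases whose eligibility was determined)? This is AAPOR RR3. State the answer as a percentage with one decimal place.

Refusals = 32 + 7 = 39
Unknown if eligible = 28 + 12 = 40
Not eligible = 3 + 8 = 11
Num: 74
Eligible (known): 74 + 10 + 39 + 12 + 5 = 140
e = 140 / (140 + 11) = 140 / 151 = 0.9272
e × U: 0.9272 × 40 = 37.09
Base: 140 + 37.09 = 177.09
RR3 = 74 / 177.09 = 0.4179

41.8%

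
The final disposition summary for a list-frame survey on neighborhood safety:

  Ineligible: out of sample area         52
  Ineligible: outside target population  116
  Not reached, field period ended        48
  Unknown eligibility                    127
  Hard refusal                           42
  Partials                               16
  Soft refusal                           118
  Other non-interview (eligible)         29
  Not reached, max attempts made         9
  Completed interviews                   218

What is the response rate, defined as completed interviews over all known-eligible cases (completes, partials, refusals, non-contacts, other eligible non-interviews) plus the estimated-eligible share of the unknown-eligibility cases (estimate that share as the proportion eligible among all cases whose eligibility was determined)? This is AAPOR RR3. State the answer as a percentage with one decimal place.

Refused = 42 + 118 = 160
No contact after all attempts = 48 + 9 = 57
Screened out, ineligible = 116 + 52 = 168
Numerator = 218
Determined eligible = 218 + 16 + 160 + 57 + 29 = 480
e = 480 / (480 + 168) = 480 / 648 = 0.7407
Eligible share of unknowns = 0.7407 × 127 = 94.07
Denom = 480 + 94.07 = 574.07
RR3 = 218 / 574.07 = 0.3797

38.0%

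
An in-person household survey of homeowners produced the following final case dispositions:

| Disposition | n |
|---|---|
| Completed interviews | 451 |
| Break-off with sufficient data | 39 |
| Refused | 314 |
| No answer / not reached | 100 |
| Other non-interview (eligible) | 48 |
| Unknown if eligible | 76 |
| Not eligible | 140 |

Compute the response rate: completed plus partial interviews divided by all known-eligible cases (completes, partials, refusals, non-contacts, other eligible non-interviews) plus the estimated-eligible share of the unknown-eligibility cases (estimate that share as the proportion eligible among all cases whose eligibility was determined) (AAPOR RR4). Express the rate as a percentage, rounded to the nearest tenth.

48.1%

Numerator = 451 + 39 = 490
Known eligible = 451 + 39 + 314 + 100 + 48 = 952
e = 952 / (952 + 140) = 952 / 1092 = 0.8718
Eligible share of unknowns = 0.8718 × 76 = 66.26
Denom = 952 + 66.26 = 1018.26
RR4 = 490 / 1018.26 = 0.4812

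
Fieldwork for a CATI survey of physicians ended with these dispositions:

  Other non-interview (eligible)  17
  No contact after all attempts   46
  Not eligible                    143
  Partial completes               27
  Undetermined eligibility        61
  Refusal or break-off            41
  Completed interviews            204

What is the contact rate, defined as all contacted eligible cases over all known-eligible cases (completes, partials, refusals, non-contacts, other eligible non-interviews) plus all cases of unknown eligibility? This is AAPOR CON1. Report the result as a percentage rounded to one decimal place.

Top: 204 + 27 + 41 + 17 = 289
Denominator: 204 + 27 + 41 + 46 + 17 + 61 = 396
CON1 = 289 / 396 = 0.7298

73.0%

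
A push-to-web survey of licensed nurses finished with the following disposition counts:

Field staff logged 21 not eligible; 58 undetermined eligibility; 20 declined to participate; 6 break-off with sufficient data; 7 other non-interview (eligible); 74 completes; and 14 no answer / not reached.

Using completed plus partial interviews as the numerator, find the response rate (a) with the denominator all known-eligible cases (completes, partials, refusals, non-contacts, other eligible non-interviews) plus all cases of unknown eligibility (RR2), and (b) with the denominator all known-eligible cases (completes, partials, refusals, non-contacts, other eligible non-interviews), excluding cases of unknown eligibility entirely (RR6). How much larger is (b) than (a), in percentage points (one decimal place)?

21.4

Top = 74 + 6 = 80
Base = 74 + 6 + 20 + 14 + 7 + 58 = 179
RR2 = 80 / 179 = 0.4469
Base = 74 + 6 + 20 + 14 + 7 = 121
RR6 = 80 / 121 = 0.6612
Difference = 66.12 − 44.69 = 21.43 percentage points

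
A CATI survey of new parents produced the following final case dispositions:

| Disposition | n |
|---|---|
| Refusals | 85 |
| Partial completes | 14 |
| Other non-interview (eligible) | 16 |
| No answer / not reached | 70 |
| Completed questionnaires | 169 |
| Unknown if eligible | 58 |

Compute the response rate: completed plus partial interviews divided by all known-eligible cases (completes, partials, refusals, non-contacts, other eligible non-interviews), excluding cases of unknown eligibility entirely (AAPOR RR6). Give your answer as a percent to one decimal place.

51.7%

Numerator: 169 + 14 = 183
Base: 169 + 14 + 85 + 70 + 16 = 354
RR6 = 183 / 354 = 0.5169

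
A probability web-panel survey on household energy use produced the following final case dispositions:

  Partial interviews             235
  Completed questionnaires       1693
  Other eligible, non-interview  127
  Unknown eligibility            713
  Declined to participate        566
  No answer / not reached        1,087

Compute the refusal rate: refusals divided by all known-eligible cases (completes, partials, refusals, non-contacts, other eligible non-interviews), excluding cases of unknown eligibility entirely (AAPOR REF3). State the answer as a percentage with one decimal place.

15.3%

Top = 566
Denominator = 1693 + 235 + 566 + 1087 + 127 = 3708
REF3 = 566 / 3708 = 0.1526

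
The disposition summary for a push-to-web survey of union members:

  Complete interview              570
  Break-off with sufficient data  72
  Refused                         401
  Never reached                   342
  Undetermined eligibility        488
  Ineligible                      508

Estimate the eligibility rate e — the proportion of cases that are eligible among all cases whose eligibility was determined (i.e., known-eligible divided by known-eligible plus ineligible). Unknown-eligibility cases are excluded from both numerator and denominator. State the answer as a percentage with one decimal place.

73.2%

Determined eligible = 570 + 72 + 401 + 342 = 1385
e = 1385 / (1385 + 508) = 1385 / 1893 = 0.7316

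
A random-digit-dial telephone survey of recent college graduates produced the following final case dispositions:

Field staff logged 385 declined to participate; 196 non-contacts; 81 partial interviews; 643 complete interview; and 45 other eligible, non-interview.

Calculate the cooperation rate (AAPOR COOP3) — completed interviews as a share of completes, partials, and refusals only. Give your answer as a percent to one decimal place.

58.0%

Top: 643
Base: 643 + 81 + 385 = 1109
COOP3 = 643 / 1109 = 0.5798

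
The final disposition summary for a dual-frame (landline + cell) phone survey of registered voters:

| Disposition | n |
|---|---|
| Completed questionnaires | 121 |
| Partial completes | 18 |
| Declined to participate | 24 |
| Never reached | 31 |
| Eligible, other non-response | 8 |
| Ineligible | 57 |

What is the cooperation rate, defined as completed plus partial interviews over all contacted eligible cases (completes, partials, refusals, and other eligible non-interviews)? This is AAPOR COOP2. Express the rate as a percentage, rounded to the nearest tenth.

81.3%

Num → 121 + 18 = 139
Denominator → 121 + 18 + 24 + 8 = 171
COOP2 = 139 / 171 = 0.8129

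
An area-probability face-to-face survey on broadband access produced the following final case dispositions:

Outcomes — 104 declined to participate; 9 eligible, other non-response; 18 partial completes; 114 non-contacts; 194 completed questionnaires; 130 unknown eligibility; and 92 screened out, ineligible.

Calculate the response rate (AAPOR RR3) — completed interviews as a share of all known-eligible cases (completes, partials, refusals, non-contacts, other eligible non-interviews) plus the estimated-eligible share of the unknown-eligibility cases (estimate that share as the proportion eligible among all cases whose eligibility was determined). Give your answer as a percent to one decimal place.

Num → 194
Known eligible → 194 + 18 + 104 + 114 + 9 = 439
e = 439 / (439 + 92) = 439 / 531 = 0.8267
Eligible share of unknowns → 0.8267 × 130 = 107.47
Denominator → 439 + 107.47 = 546.47
RR3 = 194 / 546.47 = 0.3550

35.5%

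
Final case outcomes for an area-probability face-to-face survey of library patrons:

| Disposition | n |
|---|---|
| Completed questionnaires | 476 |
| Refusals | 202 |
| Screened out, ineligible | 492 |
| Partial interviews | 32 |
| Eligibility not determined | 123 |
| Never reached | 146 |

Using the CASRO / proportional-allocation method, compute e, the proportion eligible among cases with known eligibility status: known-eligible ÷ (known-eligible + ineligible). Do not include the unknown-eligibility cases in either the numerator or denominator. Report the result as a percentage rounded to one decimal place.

63.5%

Eligible (known): 476 + 32 + 202 + 146 = 856
e = 856 / (856 + 492) = 856 / 1348 = 0.6350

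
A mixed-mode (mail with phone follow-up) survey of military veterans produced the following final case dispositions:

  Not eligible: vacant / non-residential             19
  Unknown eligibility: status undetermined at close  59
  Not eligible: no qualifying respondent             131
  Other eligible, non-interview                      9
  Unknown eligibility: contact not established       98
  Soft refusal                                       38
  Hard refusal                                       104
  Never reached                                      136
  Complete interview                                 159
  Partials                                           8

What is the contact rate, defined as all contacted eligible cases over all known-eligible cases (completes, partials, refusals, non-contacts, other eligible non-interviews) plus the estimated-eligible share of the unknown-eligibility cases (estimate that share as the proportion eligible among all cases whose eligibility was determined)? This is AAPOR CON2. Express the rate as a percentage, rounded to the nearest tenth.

55.6%

Refused = 104 + 38 = 142
Unknown eligibility = 98 + 59 = 157
Not eligible = 131 + 19 = 150
Numerator → 159 + 8 + 142 + 9 = 318
Eligible (known) → 159 + 8 + 142 + 136 + 9 = 454
e = 454 / (454 + 150) = 454 / 604 = 0.7517
e × U → 0.7517 × 157 = 118.02
Base → 454 + 118.02 = 572.02
CON2 = 318 / 572.02 = 0.5559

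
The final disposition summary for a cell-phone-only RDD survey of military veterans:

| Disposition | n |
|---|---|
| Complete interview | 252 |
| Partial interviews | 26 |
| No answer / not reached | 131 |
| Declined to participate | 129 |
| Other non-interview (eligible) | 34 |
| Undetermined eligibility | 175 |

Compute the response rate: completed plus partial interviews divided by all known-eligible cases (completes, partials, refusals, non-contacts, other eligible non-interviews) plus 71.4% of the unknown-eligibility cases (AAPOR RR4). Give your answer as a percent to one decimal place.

Numerator → 252 + 26 = 278
Eligible (known) → 252 + 26 + 129 + 131 + 34 = 572
e × U → 0.7140 × 175 = 124.95
Denominator → 572 + 124.95 = 696.95
RR4 = 278 / 696.95 = 0.3989

39.9%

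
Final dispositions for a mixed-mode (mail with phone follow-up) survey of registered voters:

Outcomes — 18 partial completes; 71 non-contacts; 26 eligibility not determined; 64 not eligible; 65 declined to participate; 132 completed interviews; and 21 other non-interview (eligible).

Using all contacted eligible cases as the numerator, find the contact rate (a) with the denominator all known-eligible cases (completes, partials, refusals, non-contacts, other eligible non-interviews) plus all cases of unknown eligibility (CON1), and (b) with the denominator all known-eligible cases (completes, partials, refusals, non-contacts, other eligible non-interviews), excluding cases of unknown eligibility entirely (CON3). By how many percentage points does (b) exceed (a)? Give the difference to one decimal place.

6.0

Num → 132 + 18 + 65 + 21 = 236
Base → 132 + 18 + 65 + 71 + 21 + 26 = 333
CON1 = 236 / 333 = 0.7087
Base → 132 + 18 + 65 + 71 + 21 = 307
CON3 = 236 / 307 = 0.7687
Difference = 76.87 − 70.87 = 6.00 percentage points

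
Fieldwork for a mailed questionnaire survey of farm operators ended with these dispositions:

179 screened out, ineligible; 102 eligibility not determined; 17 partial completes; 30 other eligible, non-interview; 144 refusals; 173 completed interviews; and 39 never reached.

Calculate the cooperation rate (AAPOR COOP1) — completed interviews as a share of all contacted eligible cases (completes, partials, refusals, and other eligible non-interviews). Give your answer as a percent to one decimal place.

Numerator → 173
Denom → 173 + 17 + 144 + 30 = 364
COOP1 = 173 / 364 = 0.4753

47.5%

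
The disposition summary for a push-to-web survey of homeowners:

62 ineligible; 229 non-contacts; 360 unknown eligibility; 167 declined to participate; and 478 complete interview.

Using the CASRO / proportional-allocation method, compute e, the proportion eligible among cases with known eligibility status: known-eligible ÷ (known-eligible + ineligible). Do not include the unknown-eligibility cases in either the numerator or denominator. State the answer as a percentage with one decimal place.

93.4%

Eligible (known): 478 + 167 + 229 = 874
e = 874 / (874 + 62) = 874 / 936 = 0.9338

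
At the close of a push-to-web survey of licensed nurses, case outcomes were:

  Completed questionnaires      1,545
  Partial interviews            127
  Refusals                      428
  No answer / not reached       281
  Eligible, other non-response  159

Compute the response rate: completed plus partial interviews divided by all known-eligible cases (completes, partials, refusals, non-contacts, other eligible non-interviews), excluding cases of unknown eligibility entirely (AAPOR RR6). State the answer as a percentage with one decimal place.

Num = 1545 + 127 = 1672
Base = 1545 + 127 + 428 + 281 + 159 = 2540
RR6 = 1672 / 2540 = 0.6583

65.8%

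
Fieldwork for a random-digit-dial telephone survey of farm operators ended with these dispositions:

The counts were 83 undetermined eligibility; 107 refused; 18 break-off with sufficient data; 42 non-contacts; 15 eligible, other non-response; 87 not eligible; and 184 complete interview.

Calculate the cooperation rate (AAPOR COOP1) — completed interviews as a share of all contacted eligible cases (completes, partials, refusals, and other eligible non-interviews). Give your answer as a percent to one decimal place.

56.8%

Top = 184
Base = 184 + 18 + 107 + 15 = 324
COOP1 = 184 / 324 = 0.5679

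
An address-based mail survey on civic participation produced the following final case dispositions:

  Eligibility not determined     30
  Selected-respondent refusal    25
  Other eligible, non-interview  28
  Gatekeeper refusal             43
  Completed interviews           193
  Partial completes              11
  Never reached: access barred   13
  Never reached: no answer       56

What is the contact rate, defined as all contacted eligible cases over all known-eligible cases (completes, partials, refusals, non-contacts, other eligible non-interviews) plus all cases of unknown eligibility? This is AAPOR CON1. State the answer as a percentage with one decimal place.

Declined to participate = 43 + 25 = 68
No answer / not reached = 56 + 13 = 69
Numerator = 193 + 11 + 68 + 28 = 300
Denom = 193 + 11 + 68 + 69 + 28 + 30 = 399
CON1 = 300 / 399 = 0.7519

75.2%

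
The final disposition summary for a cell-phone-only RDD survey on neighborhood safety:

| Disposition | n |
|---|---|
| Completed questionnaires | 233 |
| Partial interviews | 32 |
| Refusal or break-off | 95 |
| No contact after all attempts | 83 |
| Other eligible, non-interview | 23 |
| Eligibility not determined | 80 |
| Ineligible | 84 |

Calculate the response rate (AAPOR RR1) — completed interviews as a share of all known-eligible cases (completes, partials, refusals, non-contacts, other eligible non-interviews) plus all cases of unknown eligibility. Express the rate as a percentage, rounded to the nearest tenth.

42.7%

Numerator: 233
Denominator: 233 + 32 + 95 + 83 + 23 + 80 = 546
RR1 = 233 / 546 = 0.4267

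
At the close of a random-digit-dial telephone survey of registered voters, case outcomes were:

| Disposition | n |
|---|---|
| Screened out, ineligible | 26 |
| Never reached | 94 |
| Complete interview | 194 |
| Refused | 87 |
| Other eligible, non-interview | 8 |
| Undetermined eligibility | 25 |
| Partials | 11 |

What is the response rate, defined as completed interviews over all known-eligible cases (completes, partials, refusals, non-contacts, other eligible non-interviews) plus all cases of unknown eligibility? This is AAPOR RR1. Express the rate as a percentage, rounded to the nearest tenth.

46.3%

Num: 194
Denominator: 194 + 11 + 87 + 94 + 8 + 25 = 419
RR1 = 194 / 419 = 0.4630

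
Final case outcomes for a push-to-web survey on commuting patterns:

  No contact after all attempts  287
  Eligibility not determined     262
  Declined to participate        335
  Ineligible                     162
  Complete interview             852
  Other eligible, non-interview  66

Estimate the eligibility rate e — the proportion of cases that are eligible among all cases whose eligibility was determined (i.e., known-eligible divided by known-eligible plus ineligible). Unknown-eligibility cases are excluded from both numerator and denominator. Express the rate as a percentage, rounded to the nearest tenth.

90.5%

Eligible (known) → 852 + 335 + 287 + 66 = 1540
e = 1540 / (1540 + 162) = 1540 / 1702 = 0.9048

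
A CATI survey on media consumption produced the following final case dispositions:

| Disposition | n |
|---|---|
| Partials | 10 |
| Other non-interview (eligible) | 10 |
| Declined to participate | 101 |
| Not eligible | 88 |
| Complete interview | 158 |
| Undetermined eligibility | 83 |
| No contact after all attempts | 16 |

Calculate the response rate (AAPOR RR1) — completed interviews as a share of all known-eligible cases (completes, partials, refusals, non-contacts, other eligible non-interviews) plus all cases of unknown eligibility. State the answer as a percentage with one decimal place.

Num → 158
Denom → 158 + 10 + 101 + 16 + 10 + 83 = 378
RR1 = 158 / 378 = 0.4180

41.8%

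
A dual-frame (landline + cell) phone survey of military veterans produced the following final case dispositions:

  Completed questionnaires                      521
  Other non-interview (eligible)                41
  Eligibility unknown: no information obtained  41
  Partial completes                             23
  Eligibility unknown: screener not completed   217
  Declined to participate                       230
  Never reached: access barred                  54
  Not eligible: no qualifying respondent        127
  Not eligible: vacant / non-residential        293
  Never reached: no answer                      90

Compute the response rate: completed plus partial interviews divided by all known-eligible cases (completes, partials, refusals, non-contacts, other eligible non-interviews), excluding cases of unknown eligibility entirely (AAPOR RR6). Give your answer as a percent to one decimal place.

Non-contacts = 90 + 54 = 144
Undetermined eligibility = 217 + 41 = 258
Out of scope = 127 + 293 = 420
Top = 521 + 23 = 544
Denominator = 521 + 23 + 230 + 144 + 41 = 959
RR6 = 544 / 959 = 0.5673

56.7%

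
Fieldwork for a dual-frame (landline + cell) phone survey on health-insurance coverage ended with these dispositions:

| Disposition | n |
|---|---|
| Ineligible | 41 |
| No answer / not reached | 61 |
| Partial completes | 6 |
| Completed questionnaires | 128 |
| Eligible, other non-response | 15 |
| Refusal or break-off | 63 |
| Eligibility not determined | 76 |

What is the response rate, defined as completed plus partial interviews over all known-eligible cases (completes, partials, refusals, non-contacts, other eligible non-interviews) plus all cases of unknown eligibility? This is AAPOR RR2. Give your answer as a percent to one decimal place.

Numerator: 128 + 6 = 134
Denom: 128 + 6 + 63 + 61 + 15 + 76 = 349
RR2 = 134 / 349 = 0.3840

38.4%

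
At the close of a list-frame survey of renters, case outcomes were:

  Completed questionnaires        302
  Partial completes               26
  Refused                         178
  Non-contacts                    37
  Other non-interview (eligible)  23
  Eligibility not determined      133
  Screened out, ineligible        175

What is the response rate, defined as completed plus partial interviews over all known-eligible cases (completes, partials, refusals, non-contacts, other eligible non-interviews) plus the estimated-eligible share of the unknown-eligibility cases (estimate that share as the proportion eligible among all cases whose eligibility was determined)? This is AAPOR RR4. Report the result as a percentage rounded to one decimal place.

Top = 302 + 26 = 328
Known eligible = 302 + 26 + 178 + 37 + 23 = 566
e = 566 / (566 + 175) = 566 / 741 = 0.7638
Estimated eligible among unknowns = 0.7638 × 133 = 101.59
Denominator = 566 + 101.59 = 667.59
RR4 = 328 / 667.59 = 0.4913

49.1%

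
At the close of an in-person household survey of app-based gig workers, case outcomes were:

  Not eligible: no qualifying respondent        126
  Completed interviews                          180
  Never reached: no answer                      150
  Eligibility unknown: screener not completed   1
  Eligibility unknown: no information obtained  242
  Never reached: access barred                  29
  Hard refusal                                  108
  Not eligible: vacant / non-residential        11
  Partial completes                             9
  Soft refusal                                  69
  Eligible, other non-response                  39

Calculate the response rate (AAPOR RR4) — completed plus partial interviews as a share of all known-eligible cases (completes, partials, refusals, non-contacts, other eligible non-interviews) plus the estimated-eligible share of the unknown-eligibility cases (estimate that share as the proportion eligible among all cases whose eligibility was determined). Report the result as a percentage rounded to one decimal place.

24.2%

Refusals = 108 + 69 = 177
Never reached = 150 + 29 = 179
Unknown eligibility = 1 + 242 = 243
Out of scope = 126 + 11 = 137
Top → 180 + 9 = 189
Eligible (known) → 180 + 9 + 177 + 179 + 39 = 584
e = 584 / (584 + 137) = 584 / 721 = 0.8100
e × U → 0.8100 × 243 = 196.83
Base → 584 + 196.83 = 780.83
RR4 = 189 / 780.83 = 0.2421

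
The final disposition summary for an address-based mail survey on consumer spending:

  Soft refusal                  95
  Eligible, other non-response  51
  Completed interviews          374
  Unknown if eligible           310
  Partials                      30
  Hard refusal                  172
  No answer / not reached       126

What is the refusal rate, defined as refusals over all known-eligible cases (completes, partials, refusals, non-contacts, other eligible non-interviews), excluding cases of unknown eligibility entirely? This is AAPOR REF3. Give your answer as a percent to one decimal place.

31.5%

Refused = 172 + 95 = 267
Top: 267
Denom: 374 + 30 + 267 + 126 + 51 = 848
REF3 = 267 / 848 = 0.3149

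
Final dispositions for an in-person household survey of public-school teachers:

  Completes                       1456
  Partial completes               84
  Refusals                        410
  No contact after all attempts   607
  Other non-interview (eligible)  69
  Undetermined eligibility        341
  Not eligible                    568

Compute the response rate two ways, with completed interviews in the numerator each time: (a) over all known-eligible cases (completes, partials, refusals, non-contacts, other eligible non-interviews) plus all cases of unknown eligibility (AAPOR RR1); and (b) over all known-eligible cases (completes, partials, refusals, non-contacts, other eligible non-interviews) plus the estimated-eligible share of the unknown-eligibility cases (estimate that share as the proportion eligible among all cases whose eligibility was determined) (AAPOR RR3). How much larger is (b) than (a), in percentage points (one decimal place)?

Top: 1456
Denom: 1456 + 84 + 410 + 607 + 69 + 341 = 2967
RR1 = 1456 / 2967 = 0.4907
Eligible (known): 1456 + 84 + 410 + 607 + 69 = 2626
e = 2626 / (2626 + 568) = 2626 / 3194 = 0.8222
Estimated eligible among unknowns: 0.8222 × 341 = 280.37
Denom: 2626 + 280.37 = 2906.37
RR3 = 1456 / 2906.37 = 0.5010
Difference = 50.10 − 49.07 = 1.03 percentage points

1.0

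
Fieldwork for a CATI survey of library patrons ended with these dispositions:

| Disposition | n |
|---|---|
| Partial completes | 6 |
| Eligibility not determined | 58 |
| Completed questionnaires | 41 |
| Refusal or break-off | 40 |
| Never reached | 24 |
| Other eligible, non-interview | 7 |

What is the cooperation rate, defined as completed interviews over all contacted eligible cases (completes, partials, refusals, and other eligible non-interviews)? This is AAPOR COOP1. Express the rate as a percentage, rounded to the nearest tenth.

Top → 41
Denominator → 41 + 6 + 40 + 7 = 94
COOP1 = 41 / 94 = 0.4362

43.6%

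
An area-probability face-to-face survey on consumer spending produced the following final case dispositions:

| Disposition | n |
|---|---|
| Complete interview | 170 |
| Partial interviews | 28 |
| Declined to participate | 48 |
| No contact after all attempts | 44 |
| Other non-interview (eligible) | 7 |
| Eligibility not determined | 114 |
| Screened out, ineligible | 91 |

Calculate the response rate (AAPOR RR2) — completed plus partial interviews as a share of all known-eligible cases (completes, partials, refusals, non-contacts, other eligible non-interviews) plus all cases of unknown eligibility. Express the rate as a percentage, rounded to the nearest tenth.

48.2%

Top = 170 + 28 = 198
Denominator = 170 + 28 + 48 + 44 + 7 + 114 = 411
RR2 = 198 / 411 = 0.4818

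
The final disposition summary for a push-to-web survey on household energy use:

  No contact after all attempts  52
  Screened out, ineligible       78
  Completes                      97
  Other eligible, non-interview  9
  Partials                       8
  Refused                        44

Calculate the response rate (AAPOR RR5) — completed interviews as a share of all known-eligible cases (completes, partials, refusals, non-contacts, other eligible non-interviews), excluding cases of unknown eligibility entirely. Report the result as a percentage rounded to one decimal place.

Num → 97
Base → 97 + 8 + 44 + 52 + 9 = 210
RR5 = 97 / 210 = 0.4619

46.2%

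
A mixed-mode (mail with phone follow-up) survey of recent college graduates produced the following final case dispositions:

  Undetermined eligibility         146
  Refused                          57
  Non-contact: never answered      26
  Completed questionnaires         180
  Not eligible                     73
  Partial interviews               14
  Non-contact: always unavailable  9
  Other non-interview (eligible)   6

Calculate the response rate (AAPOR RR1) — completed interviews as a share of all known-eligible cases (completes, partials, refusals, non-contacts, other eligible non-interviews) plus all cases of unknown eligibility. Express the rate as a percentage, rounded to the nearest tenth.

41.1%

Never reached = 26 + 9 = 35
Num = 180
Base = 180 + 14 + 57 + 35 + 6 + 146 = 438
RR1 = 180 / 438 = 0.4110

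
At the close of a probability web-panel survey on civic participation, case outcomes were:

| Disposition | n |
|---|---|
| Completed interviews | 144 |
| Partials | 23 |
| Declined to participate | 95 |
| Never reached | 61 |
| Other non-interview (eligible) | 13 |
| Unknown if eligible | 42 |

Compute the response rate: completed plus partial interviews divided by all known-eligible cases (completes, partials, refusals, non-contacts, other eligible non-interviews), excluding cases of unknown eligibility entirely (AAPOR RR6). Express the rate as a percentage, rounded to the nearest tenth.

49.7%

Numerator → 144 + 23 = 167
Denominator → 144 + 23 + 95 + 61 + 13 = 336
RR6 = 167 / 336 = 0.4970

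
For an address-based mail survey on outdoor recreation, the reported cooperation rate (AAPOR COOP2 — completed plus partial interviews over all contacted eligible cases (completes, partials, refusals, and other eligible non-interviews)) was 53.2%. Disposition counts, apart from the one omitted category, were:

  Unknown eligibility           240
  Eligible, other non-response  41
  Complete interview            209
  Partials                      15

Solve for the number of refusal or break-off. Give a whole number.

Num = 209 + 15 = 224
COOP2 = 224 / D = 0.532
D = 224 / 0.532 = 421.1
Rest of base = 265
refusal or break-off = 421.1 − 265 ≈ 156

156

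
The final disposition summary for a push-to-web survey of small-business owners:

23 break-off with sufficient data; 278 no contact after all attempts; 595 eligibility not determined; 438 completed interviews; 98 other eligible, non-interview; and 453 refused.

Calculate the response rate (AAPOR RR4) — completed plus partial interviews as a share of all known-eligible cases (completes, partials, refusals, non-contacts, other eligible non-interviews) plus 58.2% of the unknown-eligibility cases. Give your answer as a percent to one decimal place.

28.2%

Top → 438 + 23 = 461
Known eligible → 438 + 23 + 453 + 278 + 98 = 1290
Eligible share of unknowns → 0.5820 × 595 = 346.29
Denominator → 1290 + 346.29 = 1636.29
RR4 = 461 / 1636.29 = 0.2817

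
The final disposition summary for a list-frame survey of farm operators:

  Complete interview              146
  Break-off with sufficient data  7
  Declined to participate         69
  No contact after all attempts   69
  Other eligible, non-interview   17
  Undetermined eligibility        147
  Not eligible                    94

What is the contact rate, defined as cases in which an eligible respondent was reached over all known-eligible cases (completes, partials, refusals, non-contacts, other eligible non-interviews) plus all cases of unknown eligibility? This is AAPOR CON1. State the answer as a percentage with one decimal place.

Numerator = 146 + 7 + 69 + 17 = 239
Base = 146 + 7 + 69 + 69 + 17 + 147 = 455
CON1 = 239 / 455 = 0.5253

52.5%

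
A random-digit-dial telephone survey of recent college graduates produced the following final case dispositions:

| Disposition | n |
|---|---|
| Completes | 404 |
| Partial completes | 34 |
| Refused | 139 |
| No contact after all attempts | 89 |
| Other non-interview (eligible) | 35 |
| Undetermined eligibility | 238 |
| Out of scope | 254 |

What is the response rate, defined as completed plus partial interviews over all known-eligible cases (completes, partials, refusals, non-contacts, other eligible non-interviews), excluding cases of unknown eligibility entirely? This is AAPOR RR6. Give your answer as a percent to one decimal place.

Top → 404 + 34 = 438
Denom → 404 + 34 + 139 + 89 + 35 = 701
RR6 = 438 / 701 = 0.6248

62.5%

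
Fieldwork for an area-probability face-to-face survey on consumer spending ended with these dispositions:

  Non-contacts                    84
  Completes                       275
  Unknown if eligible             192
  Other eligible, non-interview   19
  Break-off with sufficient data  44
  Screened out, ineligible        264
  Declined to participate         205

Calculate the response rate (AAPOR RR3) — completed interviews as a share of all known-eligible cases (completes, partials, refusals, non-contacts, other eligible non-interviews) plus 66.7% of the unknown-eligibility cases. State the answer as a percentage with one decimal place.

Top = 275
Determined eligible = 275 + 44 + 205 + 84 + 19 = 627
Eligible share of unknowns = 0.6670 × 192 = 128.06
Denom = 627 + 128.06 = 755.06
RR3 = 275 / 755.06 = 0.3642

36.4%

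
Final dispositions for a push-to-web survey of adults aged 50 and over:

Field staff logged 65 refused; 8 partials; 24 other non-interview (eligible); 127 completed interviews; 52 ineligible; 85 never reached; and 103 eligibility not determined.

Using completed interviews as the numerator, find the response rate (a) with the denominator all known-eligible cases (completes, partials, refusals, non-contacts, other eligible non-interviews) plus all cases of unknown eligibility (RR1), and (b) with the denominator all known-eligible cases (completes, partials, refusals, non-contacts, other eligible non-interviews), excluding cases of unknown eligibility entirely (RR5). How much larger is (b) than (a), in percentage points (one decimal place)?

Numerator = 127
Base = 127 + 8 + 65 + 85 + 24 + 103 = 412
RR1 = 127 / 412 = 0.3083
Base = 127 + 8 + 65 + 85 + 24 = 309
RR5 = 127 / 309 = 0.4110
Difference = 41.10 − 30.83 = 10.27 percentage points

10.3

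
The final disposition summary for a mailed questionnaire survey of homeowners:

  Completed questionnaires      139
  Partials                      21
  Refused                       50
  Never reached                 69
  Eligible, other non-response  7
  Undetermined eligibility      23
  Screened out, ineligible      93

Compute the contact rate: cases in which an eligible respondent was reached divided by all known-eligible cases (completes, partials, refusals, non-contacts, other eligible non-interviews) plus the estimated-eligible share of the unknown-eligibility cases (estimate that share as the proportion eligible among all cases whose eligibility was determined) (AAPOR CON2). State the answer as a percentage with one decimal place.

Numerator = 139 + 21 + 50 + 7 = 217
Eligible (known) = 139 + 21 + 50 + 69 + 7 = 286
e = 286 / (286 + 93) = 286 / 379 = 0.7546
Estimated eligible among unknowns = 0.7546 × 23 = 17.36
Base = 286 + 17.36 = 303.36
CON2 = 217 / 303.36 = 0.7153

71.5%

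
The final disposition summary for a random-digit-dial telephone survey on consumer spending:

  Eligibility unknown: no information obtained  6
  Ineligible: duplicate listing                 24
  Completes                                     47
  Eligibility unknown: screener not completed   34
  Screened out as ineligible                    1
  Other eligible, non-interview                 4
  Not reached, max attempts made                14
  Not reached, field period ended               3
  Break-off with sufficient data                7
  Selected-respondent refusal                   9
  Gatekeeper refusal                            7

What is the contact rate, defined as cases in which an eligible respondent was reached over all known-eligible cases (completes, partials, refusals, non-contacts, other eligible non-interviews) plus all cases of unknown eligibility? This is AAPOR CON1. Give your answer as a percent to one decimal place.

Refused = 7 + 9 = 16
Never reached = 3 + 14 = 17
Eligibility not determined = 34 + 6 = 40
Out of scope = 1 + 24 = 25
Numerator = 47 + 7 + 16 + 4 = 74
Base = 47 + 7 + 16 + 17 + 4 + 40 = 131
CON1 = 74 / 131 = 0.5649

56.5%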